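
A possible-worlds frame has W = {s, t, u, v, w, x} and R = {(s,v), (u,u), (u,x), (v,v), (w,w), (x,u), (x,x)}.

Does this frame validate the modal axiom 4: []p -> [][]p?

The schema 4 characterises exactly the transitive frames.
Transitive: yes — every two-step R-path is closed by a direct edge.

Yes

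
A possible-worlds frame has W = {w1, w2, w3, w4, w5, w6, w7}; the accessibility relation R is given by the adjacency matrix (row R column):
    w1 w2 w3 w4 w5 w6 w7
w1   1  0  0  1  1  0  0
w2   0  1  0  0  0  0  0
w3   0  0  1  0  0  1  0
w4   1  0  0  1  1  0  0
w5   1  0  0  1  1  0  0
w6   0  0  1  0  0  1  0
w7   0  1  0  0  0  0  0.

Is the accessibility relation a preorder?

No

Reflexive: no — w7 is not related to itself.
Transitive: yes — every two-step R-path is closed by a direct edge.
So R is not a preorder.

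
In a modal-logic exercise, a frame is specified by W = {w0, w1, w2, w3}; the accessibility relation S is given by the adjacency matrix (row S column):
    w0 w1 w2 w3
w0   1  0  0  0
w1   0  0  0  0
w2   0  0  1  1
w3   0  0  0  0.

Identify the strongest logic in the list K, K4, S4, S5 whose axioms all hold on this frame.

K4

Transitive (axiom 4): yes — every two-step S-path is closed by a direct edge.
Reflexive (axiom T): no — w1 is not related to itself.
Euclidean (axiom 5): no — w2 S w3 and w2 S w2, but not w3 S w2.
So F validates K, K4; S4 would additionally require S to be reflexive. The strongest is K4.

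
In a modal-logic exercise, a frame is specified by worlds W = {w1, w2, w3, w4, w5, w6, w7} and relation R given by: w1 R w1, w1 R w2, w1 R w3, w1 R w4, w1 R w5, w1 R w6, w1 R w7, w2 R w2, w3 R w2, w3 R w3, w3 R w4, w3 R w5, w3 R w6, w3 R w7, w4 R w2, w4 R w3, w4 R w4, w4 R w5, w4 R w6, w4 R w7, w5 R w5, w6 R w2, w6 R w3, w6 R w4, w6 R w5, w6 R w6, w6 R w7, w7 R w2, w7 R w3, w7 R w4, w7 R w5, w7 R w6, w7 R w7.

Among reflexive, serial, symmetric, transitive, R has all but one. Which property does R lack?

symmetric

Reflexive: yes — every world is R-related to itself.
Serial: yes — every world has a successor (e.g. w1 R w1).
Symmetric: no — w1 R w2 but not w2 R w1.
Transitive: yes — every two-step R-path is closed by a direct edge.
Only symmetric fails.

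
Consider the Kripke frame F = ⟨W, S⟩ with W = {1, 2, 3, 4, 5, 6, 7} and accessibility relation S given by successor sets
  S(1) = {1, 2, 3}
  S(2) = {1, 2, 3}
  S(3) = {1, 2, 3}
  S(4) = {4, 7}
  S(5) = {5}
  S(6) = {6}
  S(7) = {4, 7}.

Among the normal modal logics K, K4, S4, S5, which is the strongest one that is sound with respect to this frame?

S5

Transitive (axiom 4): yes — every two-step S-path is closed by a direct edge.
Reflexive (axiom T): yes — every world is S-related to itself.
Euclidean (axiom 5): yes — any two successors of a common world are S-related.
So F validates K, K4, S4, S5. The strongest is S5.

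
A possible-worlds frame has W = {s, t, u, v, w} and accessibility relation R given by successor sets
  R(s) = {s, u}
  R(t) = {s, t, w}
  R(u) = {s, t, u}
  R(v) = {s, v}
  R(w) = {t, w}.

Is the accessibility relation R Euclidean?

Euclidean: no — t R s and t R w, but not s R w.

No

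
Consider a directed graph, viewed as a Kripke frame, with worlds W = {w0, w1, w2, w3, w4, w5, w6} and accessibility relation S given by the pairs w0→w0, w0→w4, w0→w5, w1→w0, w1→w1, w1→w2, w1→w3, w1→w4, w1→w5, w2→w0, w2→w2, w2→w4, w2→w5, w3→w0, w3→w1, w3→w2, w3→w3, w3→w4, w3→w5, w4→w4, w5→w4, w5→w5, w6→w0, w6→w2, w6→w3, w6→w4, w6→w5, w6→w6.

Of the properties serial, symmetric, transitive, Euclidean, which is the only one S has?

serial

Serial: yes — every world has a successor (e.g. w0 S w0).
Symmetric: no — w0 S w4 but not w4 S w0.
Transitive: no — w6 S w3 and w3 S w1, but not w6 S w1.
Euclidean: no — w0 S w4 and w0 S w5, but not w4 S w5.
Only serial holds.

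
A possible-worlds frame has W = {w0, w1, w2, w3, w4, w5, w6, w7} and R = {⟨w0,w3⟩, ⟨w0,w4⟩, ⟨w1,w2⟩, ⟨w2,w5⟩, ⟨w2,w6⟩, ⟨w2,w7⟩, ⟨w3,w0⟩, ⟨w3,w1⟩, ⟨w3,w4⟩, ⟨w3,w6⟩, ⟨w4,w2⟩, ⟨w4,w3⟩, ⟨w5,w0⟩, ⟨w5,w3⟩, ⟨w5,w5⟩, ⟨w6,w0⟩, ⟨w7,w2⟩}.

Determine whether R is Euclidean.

No

Euclidean: no — w2 R w5 and w2 R w6, but not w5 R w6.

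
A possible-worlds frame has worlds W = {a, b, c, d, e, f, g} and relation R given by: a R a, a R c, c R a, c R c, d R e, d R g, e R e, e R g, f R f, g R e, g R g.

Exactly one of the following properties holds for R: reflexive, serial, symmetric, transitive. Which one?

Reflexive: no — b is not related to itself.
Serial: no — b has no R-successor.
Symmetric: no — d R e but not e R d.
Transitive: yes — every two-step R-path is closed by a direct edge.
Only transitive holds.

transitive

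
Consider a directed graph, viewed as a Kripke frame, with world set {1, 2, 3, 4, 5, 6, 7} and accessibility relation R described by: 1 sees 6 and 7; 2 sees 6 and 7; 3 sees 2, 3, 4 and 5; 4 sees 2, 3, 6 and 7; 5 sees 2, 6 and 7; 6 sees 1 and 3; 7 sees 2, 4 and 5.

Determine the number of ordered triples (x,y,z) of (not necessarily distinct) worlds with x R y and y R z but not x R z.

37

Enumerating: (1,6,1), (1,6,3), (1,7,2), (1,7,4), (1,7,5), (2,6,1), (2,6,3), (2,7,2), (2,7,4), (2,7,5), (3,2,6), (3,2,7), … and 25 more.
Total: 37.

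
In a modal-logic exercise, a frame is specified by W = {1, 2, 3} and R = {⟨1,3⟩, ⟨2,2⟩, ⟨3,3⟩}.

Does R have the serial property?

Serial: yes — every world has a successor (e.g. 1 R 3).

Yes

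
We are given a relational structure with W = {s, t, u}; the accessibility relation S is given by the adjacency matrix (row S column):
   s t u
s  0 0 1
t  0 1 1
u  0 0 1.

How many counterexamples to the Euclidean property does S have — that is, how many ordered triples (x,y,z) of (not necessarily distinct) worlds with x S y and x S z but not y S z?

1

Enumerating: (t,u,t).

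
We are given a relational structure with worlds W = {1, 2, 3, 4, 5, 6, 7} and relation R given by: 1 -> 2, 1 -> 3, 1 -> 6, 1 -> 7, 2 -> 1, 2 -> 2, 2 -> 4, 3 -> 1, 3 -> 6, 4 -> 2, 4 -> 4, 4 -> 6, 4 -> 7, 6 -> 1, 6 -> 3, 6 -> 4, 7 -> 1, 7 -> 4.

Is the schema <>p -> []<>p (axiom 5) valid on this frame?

By correspondence theory, 5 is valid on a frame iff R is Euclidean.
Euclidean: no — 1 R 2 and 1 R 3, but not 2 R 3.

No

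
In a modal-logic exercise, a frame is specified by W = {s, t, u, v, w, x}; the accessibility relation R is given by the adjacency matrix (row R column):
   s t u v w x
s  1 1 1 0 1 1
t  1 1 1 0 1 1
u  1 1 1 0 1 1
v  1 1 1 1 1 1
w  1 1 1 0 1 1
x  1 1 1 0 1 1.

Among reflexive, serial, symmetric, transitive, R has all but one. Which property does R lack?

Reflexive: yes — every world is R-related to itself.
Serial: yes — every world has a successor (e.g. s R s).
Symmetric: no — v R s but not s R v.
Transitive: yes — every two-step R-path is closed by a direct edge.
Only symmetric fails.

symmetric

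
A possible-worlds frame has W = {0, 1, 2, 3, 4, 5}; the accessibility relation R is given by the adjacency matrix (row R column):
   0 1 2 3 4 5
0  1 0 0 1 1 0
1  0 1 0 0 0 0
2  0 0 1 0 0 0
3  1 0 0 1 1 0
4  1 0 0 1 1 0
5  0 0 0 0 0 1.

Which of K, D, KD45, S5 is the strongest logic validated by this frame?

Serial (axiom D): yes — every world has a successor (e.g. 0 R 0).
Euclidean (axiom 5): yes — any two successors of a common world are R-related.
Transitive (axiom 4): yes — every two-step R-path is closed by a direct edge.
Reflexive (axiom T): yes — every world is R-related to itself.
So F validates K, D, KD45, S5. The strongest is S5.

S5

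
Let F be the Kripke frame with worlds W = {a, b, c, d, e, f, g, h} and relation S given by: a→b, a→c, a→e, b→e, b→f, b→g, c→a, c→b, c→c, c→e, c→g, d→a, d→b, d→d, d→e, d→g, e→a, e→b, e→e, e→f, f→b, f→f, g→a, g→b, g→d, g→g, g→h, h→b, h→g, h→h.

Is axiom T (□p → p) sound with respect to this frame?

The schema T characterises exactly the reflexive frames.
Reflexive: no — a is not related to itself.

No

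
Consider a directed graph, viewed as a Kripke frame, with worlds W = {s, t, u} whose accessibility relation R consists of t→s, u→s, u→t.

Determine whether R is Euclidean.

Euclidean: no — u R s and u R t, but not s R t.

No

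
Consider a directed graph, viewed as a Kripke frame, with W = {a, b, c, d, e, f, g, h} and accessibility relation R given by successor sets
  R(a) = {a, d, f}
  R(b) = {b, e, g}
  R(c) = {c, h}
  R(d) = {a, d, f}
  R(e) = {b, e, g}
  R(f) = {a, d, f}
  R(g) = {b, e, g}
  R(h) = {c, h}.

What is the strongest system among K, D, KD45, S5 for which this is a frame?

S5

Serial (axiom D): yes — every world has a successor (e.g. a R a).
Euclidean (axiom 5): yes — any two successors of a common world are R-related.
Transitive (axiom 4): yes — every two-step R-path is closed by a direct edge.
Reflexive (axiom T): yes — every world is R-related to itself.
So F validates K, D, KD45, S5. The strongest is S5.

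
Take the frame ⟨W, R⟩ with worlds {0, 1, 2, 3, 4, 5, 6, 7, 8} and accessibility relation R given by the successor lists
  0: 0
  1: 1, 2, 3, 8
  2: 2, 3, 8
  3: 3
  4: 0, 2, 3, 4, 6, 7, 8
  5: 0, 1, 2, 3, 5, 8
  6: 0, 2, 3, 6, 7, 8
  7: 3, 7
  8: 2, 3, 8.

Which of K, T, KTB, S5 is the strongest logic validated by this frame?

Reflexive (axiom T): yes — every world is R-related to itself.
Symmetric (axiom B): no — 1 R 2 but not 2 R 1.
Euclidean (axiom 5): no — 1 R 3 and 1 R 2, but not 3 R 2.
So F validates K, T; KTB would additionally require R to be symmetric. The strongest is T.

T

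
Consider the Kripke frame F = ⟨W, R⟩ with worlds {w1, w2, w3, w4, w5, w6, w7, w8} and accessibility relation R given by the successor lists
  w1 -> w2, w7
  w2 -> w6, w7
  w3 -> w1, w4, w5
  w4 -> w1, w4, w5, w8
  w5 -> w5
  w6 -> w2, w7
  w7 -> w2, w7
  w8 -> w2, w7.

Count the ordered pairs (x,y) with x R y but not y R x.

11

Enumerating: (w1,w2), (w1,w7), (w3,w1), (w3,w4), (w3,w5), (w4,w1), (w4,w5), (w4,w8), (w6,w7), (w8,w2), (w8,w7).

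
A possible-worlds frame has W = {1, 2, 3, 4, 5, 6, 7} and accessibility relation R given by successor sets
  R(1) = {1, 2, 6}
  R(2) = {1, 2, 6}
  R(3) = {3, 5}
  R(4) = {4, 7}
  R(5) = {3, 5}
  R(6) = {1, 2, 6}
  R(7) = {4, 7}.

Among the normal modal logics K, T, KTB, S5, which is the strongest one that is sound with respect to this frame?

Reflexive (axiom T): yes — every world is R-related to itself.
Symmetric (axiom B): yes — every pair in R has its reverse in R.
Euclidean (axiom 5): yes — any two successors of a common world are R-related.
So F validates K, T, KTB, S5. The strongest is S5.

S5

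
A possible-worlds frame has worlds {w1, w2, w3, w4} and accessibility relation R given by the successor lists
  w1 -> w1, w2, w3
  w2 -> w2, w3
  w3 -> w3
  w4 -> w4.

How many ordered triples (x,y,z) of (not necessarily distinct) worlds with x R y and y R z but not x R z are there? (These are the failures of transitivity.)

0

R is transitive; there are no such tuples.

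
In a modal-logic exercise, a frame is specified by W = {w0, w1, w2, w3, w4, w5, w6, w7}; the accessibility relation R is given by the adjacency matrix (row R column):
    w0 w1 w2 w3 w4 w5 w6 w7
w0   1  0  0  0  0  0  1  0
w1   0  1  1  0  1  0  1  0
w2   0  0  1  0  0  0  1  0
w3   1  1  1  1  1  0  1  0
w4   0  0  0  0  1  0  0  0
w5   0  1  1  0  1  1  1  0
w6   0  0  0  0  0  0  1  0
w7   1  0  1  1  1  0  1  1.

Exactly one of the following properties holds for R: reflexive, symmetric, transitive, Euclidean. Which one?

reflexive

Reflexive: yes — every world is R-related to itself.
Symmetric: no — w0 R w6 but not w6 R w0.
Transitive: no — w7 R w3 and w3 R w1, but not w7 R w1.
Euclidean: no — w1 R w2 and w1 R w4, but not w2 R w4.
Only reflexive holds.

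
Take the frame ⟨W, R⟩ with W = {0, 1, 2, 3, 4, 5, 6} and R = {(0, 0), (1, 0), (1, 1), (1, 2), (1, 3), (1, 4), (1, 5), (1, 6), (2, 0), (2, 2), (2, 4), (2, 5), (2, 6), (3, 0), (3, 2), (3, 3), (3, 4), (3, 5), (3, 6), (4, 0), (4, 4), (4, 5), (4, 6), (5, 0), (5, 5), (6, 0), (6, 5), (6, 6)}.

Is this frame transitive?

Yes

Transitive: yes — every two-step R-path is closed by a direct edge.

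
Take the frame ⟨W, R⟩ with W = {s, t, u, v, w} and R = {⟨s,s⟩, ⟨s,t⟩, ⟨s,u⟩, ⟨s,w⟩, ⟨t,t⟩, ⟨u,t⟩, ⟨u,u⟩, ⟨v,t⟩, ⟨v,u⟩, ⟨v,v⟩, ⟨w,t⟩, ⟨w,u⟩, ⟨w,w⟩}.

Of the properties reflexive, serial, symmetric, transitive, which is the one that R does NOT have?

Reflexive: yes — every world is R-related to itself.
Serial: yes — every world has a successor (e.g. s R s).
Symmetric: no — s R t but not t R s.
Transitive: yes — every two-step R-path is closed by a direct edge.
Only symmetric fails.

symmetric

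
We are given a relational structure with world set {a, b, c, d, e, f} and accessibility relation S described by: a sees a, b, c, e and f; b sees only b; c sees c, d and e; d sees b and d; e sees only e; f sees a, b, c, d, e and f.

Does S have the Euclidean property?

Euclidean: no — a S b and a S c, but not b S c.

No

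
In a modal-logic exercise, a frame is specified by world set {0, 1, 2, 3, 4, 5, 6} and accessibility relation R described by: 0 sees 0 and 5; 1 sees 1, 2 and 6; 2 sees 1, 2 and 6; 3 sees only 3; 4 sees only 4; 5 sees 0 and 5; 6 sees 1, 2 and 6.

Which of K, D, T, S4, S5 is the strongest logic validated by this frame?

S5

Serial (axiom D): yes — every world has a successor (e.g. 0 R 0).
Reflexive (axiom T): yes — every world is R-related to itself.
Transitive (axiom 4): yes — every two-step R-path is closed by a direct edge.
Euclidean (axiom 5): yes — any two successors of a common world are R-related.
So F validates K, D, T, S4, S5. The strongest is S5.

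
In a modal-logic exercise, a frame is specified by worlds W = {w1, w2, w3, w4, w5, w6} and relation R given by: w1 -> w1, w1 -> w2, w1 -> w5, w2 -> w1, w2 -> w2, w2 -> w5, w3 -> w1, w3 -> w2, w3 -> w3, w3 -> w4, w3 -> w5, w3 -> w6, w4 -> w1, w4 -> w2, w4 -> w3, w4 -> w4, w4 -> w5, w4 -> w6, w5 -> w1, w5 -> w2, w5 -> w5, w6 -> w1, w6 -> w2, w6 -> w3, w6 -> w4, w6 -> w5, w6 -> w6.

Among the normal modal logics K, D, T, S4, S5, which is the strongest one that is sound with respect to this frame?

Serial (axiom D): yes — every world has a successor (e.g. w1 R w1).
Reflexive (axiom T): yes — every world is R-related to itself.
Transitive (axiom 4): yes — every two-step R-path is closed by a direct edge.
Euclidean (axiom 5): no — w3 R w1 and w3 R w4, but not w1 R w4.
So F validates K, D, T, S4; S5 would additionally require R to be Euclidean. The strongest is S4.

S4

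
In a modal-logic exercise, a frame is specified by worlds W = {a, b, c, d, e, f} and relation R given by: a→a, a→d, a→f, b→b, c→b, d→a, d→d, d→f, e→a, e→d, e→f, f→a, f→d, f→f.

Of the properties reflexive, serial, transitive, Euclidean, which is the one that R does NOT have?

reflexive

Reflexive: no — c is not related to itself.
Serial: yes — every world has a successor (e.g. a R a).
Transitive: yes — every two-step R-path is closed by a direct edge.
Euclidean: yes — any two successors of a common world are R-related.
Only reflexive fails.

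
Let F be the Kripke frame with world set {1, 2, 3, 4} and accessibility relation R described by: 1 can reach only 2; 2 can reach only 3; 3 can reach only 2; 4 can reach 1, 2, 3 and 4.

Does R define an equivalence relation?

No

Reflexive: no — 1 is not related to itself.
Symmetric: no — 1 R 2 but not 2 R 1.
Transitive: no — 1 R 2 and 2 R 3, but not 1 R 3.
So R is not an equivalence relation.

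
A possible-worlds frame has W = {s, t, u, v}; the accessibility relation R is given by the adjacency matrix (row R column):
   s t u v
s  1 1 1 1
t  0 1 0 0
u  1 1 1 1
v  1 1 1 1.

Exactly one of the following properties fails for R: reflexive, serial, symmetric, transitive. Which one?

symmetric

Reflexive: yes — every world is R-related to itself.
Serial: yes — every world has a successor (e.g. s R s).
Symmetric: no — s R t but not t R s.
Transitive: yes — every two-step R-path is closed by a direct edge.
Only symmetric fails.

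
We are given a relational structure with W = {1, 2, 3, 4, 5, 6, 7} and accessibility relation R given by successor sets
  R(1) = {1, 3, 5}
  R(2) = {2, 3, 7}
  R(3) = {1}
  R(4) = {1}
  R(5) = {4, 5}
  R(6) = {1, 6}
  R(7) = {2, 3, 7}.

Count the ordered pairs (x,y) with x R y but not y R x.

6

Enumerating: (1,5), (2,3), (4,1), (5,4), (6,1), (7,3).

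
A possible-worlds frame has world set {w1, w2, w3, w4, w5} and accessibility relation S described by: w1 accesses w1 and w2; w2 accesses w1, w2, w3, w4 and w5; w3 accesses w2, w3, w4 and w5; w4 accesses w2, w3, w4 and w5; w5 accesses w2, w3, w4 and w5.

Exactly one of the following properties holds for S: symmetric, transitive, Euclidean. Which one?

symmetric

Symmetric: yes — every pair in S has its reverse in S.
Transitive: no — w1 S w2 and w2 S w3, but not w1 S w3.
Euclidean: no — w2 S w1 and w2 S w3, but not w1 S w3.
Only symmetric holds.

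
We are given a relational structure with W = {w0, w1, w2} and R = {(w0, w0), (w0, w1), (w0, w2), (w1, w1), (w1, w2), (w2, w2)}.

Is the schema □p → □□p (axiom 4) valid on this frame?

Yes

Axiom 4 corresponds to the accessibility relation being transitive.
Transitive: yes — every two-step R-path is closed by a direct edge.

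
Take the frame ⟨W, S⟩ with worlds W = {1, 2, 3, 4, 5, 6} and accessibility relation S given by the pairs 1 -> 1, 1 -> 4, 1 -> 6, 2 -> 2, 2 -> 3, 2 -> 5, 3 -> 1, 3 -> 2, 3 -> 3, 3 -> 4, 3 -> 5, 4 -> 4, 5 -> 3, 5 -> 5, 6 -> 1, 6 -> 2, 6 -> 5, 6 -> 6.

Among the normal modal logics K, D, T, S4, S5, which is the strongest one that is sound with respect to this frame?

Serial (axiom D): yes — every world has a successor (e.g. 1 S 1).
Reflexive (axiom T): yes — every world is S-related to itself.
Transitive (axiom 4): no — 1 S 6 and 6 S 2, but not 1 S 2.
Euclidean (axiom 5): no — 1 S 4 and 1 S 6, but not 4 S 6.
So F validates K, D, T; S4 would additionally require S to be transitive. The strongest is T.

T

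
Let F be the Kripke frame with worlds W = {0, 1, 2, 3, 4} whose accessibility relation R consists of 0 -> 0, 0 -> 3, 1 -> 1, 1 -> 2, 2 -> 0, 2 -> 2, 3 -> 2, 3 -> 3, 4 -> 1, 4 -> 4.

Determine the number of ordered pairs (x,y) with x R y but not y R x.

5

Enumerating: (0,3), (1,2), (2,0), (3,2), (4,1).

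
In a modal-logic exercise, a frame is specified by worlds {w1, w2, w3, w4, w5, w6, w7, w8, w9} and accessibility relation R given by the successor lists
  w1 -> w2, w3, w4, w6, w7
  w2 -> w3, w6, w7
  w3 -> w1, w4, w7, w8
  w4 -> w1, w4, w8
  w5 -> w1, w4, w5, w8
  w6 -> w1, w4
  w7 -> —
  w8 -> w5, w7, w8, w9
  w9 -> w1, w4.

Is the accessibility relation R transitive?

Transitive: no — w1 R w3 and w3 R w8, but not w1 R w8.

No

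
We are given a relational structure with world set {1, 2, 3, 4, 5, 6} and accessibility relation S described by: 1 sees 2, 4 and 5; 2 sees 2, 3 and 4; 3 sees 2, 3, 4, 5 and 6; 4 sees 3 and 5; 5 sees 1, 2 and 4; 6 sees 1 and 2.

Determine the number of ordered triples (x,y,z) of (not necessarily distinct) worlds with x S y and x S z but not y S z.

Enumerating: (1,2,5), (1,4,2), (1,4,4), (1,5,5), (2,4,2), (2,4,4), (3,2,5), (3,2,6), (3,4,2), (3,4,4), (3,4,6), (3,5,3), … and 15 more.
Total: 27.

27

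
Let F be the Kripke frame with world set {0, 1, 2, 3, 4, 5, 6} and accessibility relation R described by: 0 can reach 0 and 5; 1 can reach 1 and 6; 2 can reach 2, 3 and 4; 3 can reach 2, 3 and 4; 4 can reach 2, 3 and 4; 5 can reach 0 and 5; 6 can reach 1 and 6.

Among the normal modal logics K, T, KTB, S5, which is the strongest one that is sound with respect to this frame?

S5

Reflexive (axiom T): yes — every world is R-related to itself.
Symmetric (axiom B): yes — every pair in R has its reverse in R.
Euclidean (axiom 5): yes — any two successors of a common world are R-related.
So F validates K, T, KTB, S5. The strongest is S5.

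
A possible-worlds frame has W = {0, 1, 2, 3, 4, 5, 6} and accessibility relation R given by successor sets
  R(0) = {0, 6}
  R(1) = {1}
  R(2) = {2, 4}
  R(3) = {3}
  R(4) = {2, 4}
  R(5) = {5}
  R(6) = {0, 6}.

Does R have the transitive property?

Transitive: yes — every two-step R-path is closed by a direct edge.

Yes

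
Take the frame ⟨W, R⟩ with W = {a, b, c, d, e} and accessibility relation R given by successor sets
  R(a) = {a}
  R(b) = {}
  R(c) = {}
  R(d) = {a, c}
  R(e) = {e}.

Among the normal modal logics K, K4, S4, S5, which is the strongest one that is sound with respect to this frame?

K4

Transitive (axiom 4): yes — every two-step R-path is closed by a direct edge.
Reflexive (axiom T): no — b is not related to itself.
Euclidean (axiom 5): no — d R a and d R c, but not a R c.
So F validates K, K4; S4 would additionally require R to be reflexive. The strongest is K4.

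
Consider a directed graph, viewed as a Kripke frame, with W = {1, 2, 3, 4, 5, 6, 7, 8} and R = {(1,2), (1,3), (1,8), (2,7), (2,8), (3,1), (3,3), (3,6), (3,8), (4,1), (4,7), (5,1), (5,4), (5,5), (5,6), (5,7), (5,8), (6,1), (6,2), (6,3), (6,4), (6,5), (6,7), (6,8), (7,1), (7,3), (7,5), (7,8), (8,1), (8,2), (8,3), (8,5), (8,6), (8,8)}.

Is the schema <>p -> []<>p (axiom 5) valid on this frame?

The schema 5 characterises exactly the Euclidean frames.
Euclidean: no — 1 R 2 and 1 R 3, but not 2 R 3.

No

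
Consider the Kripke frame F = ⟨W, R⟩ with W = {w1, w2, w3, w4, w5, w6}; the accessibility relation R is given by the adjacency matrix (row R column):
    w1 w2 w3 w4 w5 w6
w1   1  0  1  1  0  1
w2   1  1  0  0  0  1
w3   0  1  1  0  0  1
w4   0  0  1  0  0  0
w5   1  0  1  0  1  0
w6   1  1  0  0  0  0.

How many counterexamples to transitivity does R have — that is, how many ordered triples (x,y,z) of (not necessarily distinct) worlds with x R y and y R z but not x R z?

16

Enumerating: (w1,w3,w2), (w1,w6,w2), (w2,w1,w3), (w2,w1,w4), (w3,w2,w1), (w3,w6,w1), (w4,w3,w2), (w4,w3,w6), (w5,w1,w4), (w5,w1,w6), (w5,w3,w2), (w5,w3,w6), (w6,w1,w3), (w6,w1,w4), (w6,w1,w6), (w6,w2,w6).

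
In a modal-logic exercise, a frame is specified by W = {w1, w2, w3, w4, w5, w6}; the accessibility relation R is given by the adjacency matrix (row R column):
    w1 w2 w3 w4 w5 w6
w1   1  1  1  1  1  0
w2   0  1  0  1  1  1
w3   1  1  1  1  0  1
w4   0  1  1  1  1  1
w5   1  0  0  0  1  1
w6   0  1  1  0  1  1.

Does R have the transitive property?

No

Transitive: no — w1 R w2 and w2 R w6, but not w1 R w6.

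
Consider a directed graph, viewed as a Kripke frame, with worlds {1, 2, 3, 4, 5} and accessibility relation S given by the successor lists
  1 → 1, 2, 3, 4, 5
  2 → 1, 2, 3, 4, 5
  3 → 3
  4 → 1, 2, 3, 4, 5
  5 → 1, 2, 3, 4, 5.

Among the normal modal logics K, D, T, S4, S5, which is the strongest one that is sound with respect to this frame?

Serial (axiom D): yes — every world has a successor (e.g. 1 S 1).
Reflexive (axiom T): yes — every world is S-related to itself.
Transitive (axiom 4): yes — every two-step S-path is closed by a direct edge.
Euclidean (axiom 5): no — 1 S 3 and 1 S 2, but not 3 S 2.
So F validates K, D, T, S4; S5 would additionally require S to be Euclidean. The strongest is S4.

S4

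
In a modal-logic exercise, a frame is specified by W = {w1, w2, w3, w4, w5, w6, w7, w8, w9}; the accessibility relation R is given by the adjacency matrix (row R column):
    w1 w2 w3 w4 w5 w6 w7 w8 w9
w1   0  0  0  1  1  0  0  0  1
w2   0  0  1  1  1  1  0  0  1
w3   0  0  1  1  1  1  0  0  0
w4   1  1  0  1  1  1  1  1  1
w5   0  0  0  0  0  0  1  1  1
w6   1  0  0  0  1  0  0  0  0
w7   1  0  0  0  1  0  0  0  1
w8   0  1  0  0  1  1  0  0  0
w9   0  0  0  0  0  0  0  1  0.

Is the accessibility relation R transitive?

No

Transitive: no — w1 R w4 and w4 R w2, but not w1 R w2.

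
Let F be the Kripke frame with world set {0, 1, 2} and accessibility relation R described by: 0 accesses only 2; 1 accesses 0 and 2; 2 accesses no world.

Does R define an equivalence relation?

Reflexive: no — 0 is not related to itself.
Symmetric: no — 0 R 2 but not 2 R 0.
Transitive: yes — every two-step R-path is closed by a direct edge.
So R is not an equivalence relation.

No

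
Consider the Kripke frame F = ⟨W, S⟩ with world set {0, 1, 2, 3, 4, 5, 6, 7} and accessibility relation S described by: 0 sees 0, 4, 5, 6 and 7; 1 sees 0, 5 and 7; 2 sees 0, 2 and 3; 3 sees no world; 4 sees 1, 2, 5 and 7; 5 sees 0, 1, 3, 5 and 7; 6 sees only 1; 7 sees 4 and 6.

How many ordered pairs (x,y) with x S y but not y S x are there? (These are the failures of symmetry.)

14

Enumerating: (0,4), (0,6), (0,7), (1,0), (1,7), (2,0), (2,3), (4,1), (4,2), (4,5), (5,3), (5,7), (6,1), (7,6).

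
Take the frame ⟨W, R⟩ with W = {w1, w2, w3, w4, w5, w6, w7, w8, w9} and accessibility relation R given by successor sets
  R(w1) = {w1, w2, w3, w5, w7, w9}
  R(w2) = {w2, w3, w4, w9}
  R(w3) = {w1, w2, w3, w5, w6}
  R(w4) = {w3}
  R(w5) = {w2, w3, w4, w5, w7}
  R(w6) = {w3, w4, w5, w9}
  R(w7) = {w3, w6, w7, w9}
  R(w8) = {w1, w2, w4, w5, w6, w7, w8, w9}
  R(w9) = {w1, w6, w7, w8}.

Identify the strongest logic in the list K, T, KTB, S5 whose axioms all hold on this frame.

Reflexive (axiom T): no — w4 is not related to itself.
Symmetric (axiom B): no — w1 R w2 but not w2 R w1.
Euclidean (axiom 5): no — w1 R w2 and w1 R w5, but not w2 R w5.
So F validates K; T would additionally require R to be reflexive. The strongest is K.

K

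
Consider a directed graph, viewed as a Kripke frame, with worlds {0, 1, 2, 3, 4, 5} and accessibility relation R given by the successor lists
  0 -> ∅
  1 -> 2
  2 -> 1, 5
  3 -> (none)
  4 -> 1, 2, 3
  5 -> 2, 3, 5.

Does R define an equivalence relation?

Reflexive: no — 0 is not related to itself.
Symmetric: no — 4 R 1 but not 1 R 4.
Transitive: no — 1 R 2 and 2 R 5, but not 1 R 5.
So R is not an equivalence relation.

No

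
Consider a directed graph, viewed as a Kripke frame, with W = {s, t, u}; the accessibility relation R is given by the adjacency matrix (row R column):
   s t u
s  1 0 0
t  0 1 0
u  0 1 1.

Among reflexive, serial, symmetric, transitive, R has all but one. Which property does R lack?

symmetric

Reflexive: yes — every world is R-related to itself.
Serial: yes — every world has a successor (e.g. s R s).
Symmetric: no — u R t but not t R u.
Transitive: yes — every two-step R-path is closed by a direct edge.
Only symmetric fails.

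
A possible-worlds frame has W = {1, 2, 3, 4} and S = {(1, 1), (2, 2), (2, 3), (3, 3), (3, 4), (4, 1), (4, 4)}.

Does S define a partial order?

No

Reflexive: yes — every world is S-related to itself.
Transitive: no — 2 S 3 and 3 S 4, but not 2 S 4.
Antisymmetric: yes — no distinct pair is related both ways.
So S is not a partial order.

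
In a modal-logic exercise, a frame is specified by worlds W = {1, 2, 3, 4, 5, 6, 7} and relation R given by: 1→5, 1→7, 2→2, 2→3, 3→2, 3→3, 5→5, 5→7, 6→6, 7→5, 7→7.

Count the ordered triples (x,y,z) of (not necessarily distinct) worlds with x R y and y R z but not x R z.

R is transitive; there are no such tuples.

0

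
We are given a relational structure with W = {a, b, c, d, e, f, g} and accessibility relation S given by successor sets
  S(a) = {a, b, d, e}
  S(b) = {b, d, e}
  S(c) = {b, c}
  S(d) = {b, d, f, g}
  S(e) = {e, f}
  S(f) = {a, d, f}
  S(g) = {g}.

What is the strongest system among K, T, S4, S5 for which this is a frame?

Reflexive (axiom T): yes — every world is S-related to itself.
Transitive (axiom 4): no — a S d and d S f, but not a S f.
Euclidean (axiom 5): no — a S d and a S e, but not d S e.
So F validates K, T; S4 would additionally require S to be transitive. The strongest is T.

T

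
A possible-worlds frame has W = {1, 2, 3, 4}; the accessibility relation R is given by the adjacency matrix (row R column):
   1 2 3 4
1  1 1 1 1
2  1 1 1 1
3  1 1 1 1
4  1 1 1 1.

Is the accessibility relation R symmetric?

Yes

Symmetric: yes — every pair in R has its reverse in R.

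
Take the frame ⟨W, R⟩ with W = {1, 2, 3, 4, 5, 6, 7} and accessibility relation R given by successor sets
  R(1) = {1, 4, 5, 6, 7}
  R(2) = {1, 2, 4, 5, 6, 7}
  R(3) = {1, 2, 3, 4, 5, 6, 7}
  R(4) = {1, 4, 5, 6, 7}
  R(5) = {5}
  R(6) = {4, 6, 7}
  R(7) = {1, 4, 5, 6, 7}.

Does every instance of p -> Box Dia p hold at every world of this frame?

By correspondence theory, B is valid on a frame iff R is symmetric.
Symmetric: no — 1 R 5 but not 5 R 1.

No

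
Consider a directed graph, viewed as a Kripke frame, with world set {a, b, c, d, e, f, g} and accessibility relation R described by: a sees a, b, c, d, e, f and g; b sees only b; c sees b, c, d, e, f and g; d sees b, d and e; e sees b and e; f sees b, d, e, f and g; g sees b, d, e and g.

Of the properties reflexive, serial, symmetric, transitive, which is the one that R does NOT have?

Reflexive: yes — every world is R-related to itself.
Serial: yes — every world has a successor (e.g. a R a).
Symmetric: no — a R b but not b R a.
Transitive: yes — every two-step R-path is closed by a direct edge.
Only symmetric fails.

symmetric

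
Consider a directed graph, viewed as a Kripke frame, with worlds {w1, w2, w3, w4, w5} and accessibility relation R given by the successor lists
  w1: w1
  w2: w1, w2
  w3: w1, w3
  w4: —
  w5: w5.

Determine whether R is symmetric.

No

Symmetric: no — w2 R w1 but not w1 R w2.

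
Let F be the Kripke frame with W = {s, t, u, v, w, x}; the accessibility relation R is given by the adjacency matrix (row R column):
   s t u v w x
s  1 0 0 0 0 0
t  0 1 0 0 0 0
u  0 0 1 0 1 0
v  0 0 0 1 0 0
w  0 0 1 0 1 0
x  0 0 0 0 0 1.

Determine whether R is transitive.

Transitive: yes — every two-step R-path is closed by a direct edge.

Yes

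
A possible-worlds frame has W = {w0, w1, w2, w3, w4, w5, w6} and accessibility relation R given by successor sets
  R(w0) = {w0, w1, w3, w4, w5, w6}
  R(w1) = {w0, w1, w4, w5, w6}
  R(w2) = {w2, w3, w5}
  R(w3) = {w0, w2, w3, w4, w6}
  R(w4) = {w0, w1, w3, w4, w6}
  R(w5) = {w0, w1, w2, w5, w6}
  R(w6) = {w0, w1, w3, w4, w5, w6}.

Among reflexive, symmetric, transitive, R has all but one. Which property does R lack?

transitive

Reflexive: yes — every world is R-related to itself.
Symmetric: yes — every pair in R has its reverse in R.
Transitive: no — w0 R w3 and w3 R w2, but not w0 R w2.
Only transitive fails.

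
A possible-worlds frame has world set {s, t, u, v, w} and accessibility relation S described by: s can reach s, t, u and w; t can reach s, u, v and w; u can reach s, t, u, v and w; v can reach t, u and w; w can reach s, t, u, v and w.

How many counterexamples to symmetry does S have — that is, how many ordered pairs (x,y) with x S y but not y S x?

0

S is symmetric; there are no such tuples.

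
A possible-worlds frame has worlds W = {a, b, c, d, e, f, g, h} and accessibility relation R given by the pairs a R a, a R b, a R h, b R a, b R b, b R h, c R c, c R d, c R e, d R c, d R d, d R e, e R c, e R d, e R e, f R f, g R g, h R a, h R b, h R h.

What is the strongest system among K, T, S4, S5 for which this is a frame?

Reflexive (axiom T): yes — every world is R-related to itself.
Transitive (axiom 4): yes — every two-step R-path is closed by a direct edge.
Euclidean (axiom 5): yes — any two successors of a common world are R-related.
So F validates K, T, S4, S5. The strongest is S5.

S5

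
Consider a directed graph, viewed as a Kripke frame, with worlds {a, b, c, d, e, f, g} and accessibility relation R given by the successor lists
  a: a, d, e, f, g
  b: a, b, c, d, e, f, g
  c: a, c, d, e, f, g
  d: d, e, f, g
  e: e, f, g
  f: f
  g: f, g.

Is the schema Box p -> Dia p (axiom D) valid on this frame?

Yes

The schema D characterises exactly the serial frames.
Serial: yes — every world has a successor (e.g. a R a).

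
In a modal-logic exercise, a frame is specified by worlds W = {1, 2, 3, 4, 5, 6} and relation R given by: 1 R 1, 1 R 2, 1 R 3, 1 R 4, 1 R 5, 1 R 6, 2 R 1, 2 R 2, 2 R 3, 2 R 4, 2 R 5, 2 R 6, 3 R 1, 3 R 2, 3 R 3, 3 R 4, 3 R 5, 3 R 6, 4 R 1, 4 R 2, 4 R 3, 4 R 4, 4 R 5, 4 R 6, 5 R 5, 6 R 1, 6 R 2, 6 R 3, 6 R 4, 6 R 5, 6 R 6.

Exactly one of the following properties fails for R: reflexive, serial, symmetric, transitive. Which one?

symmetric

Reflexive: yes — every world is R-related to itself.
Serial: yes — every world has a successor (e.g. 1 R 1).
Symmetric: no — 1 R 5 but not 5 R 1.
Transitive: yes — every two-step R-path is closed by a direct edge.
Only symmetric fails.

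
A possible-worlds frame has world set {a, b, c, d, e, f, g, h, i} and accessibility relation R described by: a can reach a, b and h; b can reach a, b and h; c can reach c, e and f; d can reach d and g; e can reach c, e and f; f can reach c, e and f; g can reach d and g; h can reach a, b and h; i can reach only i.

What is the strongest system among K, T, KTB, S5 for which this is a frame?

S5

Reflexive (axiom T): yes — every world is R-related to itself.
Symmetric (axiom B): yes — every pair in R has its reverse in R.
Euclidean (axiom 5): yes — any two successors of a common world are R-related.
So F validates K, T, KTB, S5. The strongest is S5.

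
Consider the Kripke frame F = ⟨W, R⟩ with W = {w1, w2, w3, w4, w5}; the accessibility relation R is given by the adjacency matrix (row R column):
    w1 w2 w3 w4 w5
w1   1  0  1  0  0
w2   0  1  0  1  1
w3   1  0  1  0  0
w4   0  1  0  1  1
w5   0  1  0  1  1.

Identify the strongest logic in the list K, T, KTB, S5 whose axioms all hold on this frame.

S5

Reflexive (axiom T): yes — every world is R-related to itself.
Symmetric (axiom B): yes — every pair in R has its reverse in R.
Euclidean (axiom 5): yes — any two successors of a common world are R-related.
So F validates K, T, KTB, S5. The strongest is S5.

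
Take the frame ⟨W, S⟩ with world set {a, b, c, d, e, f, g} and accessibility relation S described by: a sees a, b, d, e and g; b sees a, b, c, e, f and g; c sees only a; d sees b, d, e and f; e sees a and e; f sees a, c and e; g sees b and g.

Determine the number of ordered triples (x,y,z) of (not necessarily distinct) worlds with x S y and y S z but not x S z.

24

Enumerating: (a,b,c), (a,b,f), (a,d,f), (b,a,d), (c,a,b), (c,a,d), (c,a,e), (c,a,g), (d,b,a), (d,b,c), (d,b,g), (d,e,a), … and 12 more.
Total: 24.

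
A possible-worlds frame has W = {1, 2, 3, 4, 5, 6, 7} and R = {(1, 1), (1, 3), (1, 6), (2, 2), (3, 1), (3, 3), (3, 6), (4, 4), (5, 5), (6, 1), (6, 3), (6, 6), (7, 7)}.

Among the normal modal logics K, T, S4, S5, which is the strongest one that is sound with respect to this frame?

Reflexive (axiom T): yes — every world is R-related to itself.
Transitive (axiom 4): yes — every two-step R-path is closed by a direct edge.
Euclidean (axiom 5): yes — any two successors of a common world are R-related.
So F validates K, T, S4, S5. The strongest is S5.

S5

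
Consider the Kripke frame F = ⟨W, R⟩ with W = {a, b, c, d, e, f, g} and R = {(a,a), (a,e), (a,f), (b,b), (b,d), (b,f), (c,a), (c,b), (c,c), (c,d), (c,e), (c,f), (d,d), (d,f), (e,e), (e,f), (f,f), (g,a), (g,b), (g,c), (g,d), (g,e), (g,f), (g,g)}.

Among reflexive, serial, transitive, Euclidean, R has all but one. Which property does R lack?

Reflexive: yes — every world is R-related to itself.
Serial: yes — every world has a successor (e.g. a R a).
Transitive: yes — every two-step R-path is closed by a direct edge.
Euclidean: no — a R f and a R e, but not f R e.
Only Euclidean fails.

Euclidean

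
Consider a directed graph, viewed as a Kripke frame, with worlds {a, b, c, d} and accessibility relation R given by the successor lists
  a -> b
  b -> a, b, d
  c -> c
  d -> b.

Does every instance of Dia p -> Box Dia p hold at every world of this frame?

No

The schema 5 characterises exactly the Euclidean frames.
Euclidean: no — b R a and b R d, but not a R d.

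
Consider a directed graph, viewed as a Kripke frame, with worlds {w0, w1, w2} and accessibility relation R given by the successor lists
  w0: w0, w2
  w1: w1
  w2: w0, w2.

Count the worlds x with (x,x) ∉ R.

0

R is reflexive; there are no such worlds.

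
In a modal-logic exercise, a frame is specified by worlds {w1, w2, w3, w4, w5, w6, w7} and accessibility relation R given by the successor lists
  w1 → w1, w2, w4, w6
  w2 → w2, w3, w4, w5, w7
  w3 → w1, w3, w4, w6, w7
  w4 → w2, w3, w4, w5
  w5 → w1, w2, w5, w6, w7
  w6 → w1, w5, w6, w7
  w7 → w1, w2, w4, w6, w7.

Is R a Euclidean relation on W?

No

Euclidean: no — w1 R w2 and w1 R w6, but not w2 R w6.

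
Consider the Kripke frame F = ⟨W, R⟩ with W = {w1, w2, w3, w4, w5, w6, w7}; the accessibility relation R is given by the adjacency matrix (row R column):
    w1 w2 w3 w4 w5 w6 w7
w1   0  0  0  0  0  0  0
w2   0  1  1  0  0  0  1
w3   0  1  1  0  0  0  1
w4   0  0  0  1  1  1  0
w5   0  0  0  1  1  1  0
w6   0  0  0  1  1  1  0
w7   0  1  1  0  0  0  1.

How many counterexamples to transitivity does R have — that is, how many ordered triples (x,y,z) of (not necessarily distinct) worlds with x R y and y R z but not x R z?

R is transitive; there are no such tuples.

0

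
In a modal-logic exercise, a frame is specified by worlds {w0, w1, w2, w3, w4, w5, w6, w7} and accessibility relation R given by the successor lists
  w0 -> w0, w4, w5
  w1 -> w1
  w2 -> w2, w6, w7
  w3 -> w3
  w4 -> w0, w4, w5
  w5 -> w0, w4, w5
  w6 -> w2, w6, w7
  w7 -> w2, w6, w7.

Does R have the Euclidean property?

Euclidean: yes — any two successors of a common world are R-related.

Yes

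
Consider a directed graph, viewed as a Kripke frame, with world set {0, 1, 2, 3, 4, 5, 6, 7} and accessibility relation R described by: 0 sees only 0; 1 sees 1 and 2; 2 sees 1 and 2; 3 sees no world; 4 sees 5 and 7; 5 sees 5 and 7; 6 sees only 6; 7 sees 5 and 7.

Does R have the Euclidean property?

Yes

Euclidean: yes — any two successors of a common world are R-related.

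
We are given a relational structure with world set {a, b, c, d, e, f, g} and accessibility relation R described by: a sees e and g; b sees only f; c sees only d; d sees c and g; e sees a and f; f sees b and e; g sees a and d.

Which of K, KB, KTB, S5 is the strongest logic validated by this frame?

KB

Symmetric (axiom B): yes — every pair in R has its reverse in R.
Reflexive (axiom T): no — a is not related to itself.
Euclidean (axiom 5): no — a R e and a R g, but not e R g.
So F validates K, KB; KTB would additionally require R to be reflexive. The strongest is KB.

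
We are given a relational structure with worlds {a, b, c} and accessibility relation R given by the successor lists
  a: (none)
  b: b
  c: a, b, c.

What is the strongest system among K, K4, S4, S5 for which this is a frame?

K4

Transitive (axiom 4): yes — every two-step R-path is closed by a direct edge.
Reflexive (axiom T): no — a is not related to itself.
Euclidean (axiom 5): no — c R a and c R b, but not a R b.
So F validates K, K4; S4 would additionally require R to be reflexive. The strongest is K4.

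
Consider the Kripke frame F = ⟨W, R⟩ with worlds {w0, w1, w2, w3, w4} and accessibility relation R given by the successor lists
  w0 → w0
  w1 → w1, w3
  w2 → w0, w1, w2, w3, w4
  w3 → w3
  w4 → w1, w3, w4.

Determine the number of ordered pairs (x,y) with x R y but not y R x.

7

Enumerating: (w1,w3), (w2,w0), (w2,w1), (w2,w3), (w2,w4), (w4,w1), (w4,w3).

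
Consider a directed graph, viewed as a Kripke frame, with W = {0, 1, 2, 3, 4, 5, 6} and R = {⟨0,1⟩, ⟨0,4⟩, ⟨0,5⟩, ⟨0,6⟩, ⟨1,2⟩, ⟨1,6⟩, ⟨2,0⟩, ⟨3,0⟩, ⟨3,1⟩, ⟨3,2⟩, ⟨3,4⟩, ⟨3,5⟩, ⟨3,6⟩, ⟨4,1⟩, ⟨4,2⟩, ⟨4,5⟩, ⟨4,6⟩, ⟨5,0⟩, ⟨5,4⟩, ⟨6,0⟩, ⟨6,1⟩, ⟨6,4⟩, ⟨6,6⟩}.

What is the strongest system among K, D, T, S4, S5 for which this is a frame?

D

Serial (axiom D): yes — every world has a successor (e.g. 0 R 1).
Reflexive (axiom T): no — 0 is not related to itself.
Transitive (axiom 4): no — 0 R 1 and 1 R 2, but not 0 R 2.
Euclidean (axiom 5): no — 0 R 1 and 0 R 4, but not 1 R 4.
So F validates K, D; T would additionally require R to be reflexive. The strongest is D.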